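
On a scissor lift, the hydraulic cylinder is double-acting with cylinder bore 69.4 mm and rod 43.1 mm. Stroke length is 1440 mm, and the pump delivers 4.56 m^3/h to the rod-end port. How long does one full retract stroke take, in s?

t ≈ 2.64 s

Rod-side annular area A_ann = π/4 × (69.4² − 43.1²) = 2324 mm^2
Swept volume V = A × L; t = V / Q = A·L / Q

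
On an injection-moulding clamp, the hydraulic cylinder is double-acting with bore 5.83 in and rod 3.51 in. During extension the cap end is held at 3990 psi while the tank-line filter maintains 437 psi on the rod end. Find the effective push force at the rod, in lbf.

F ≈ 99100 lbf

Cap-side area A_cap = π/4 × (5.83 in)² = 26.69 in^2
Rod-side annular area A_ann = π/4 × (5.83² − 3.51²) = 17.02 in^2
Net thrust = P_cap·A_cap − P_rod·A_ann = 1.065e5 lbf − 7437 lbf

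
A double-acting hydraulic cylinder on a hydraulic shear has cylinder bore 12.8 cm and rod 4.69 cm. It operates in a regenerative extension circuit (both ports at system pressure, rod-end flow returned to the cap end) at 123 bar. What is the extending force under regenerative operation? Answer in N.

F ≈ 21200 N

With equal pressure on both faces, forces on the annular region cancel; the net push is pressure × rod cross-section.
Rod cross-section A_rod = π/4 × (4.69 cm)² = 17.28 cm^2
F = P × A_rod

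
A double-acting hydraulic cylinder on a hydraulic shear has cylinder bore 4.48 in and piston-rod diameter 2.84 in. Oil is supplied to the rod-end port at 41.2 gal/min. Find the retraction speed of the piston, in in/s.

v ≈ 16.8 in/s

Rod-side annular area A_ann = π/4 × (4.48² − 2.84²) = 9.429 in^2
Flow into the rod-end port fills the annular volume.
v = Q / A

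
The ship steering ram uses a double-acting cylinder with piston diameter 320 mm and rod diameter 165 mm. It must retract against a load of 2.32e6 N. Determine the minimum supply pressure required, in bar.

P ≈ 393 bar

Rod-side annular area A_ann = π/4 × (320² − 165²) = 59040 mm^2
Retraction: pressure acts on the annular area.
P = F / A = 2.32e6 N / A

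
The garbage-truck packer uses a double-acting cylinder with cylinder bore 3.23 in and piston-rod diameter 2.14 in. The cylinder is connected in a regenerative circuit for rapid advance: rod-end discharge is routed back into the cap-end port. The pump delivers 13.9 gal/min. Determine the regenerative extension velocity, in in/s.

v ≈ 14.9 in/s

In regeneration the rod-end outflow joins the pump flow into the cap end, so the net volume the pump must supply per unit advance equals the rod cross-section area.
Rod cross-section A_rod = π/4 × (2.14 in)² = 3.597 in^2
v = Q_pump / A_rod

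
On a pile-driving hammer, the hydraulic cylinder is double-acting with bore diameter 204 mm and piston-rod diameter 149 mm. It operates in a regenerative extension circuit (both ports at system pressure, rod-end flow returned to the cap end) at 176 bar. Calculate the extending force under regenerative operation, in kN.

With equal pressure on both faces, forces on the annular region cancel; the net push is pressure × rod cross-section.
Rod cross-section A_rod = π/4 × (149 mm)² = 17440 mm^2
F = P × A_rod

F ≈ 307 kN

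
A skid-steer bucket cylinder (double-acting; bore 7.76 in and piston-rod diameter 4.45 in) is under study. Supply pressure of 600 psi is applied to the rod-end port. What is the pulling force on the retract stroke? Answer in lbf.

Rod-side annular area A_ann = π/4 × (7.76² − 4.45²) = 31.74 in^2
On retraction the pressure acts on the annular area (bore minus rod).
F = P × A_ann

F ≈ 19000 lbf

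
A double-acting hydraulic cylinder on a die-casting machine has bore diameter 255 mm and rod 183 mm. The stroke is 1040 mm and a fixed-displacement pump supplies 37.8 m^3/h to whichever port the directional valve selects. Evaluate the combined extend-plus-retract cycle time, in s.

Cap-side area A_cap = π/4 × (255 mm)² = 51070 mm^2
Rod-side annular area A_ann = π/4 × (255² − 183²) = 24770 mm^2
t_ext = A_cap·L/Q = 5.058 s
t_ret = A_ann·L/Q = 2.453 s
t_cycle = t_ext + t_ret

t ≈ 7.51 s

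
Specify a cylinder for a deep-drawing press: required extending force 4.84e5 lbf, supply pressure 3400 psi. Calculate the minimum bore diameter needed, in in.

D ≈ 13.5 in

Extension force acts on the full piston face: F = P × (π/4)D².
D = √(4F / (πP)) = √(4 × 4.84e5 lbf / (π × 3400 psi))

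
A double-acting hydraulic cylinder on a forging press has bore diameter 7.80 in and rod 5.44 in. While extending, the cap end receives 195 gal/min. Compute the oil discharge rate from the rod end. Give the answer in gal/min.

Q_out ≈ 100 gal/min

Cap-side area A_cap = π/4 × (7.80 in)² = 47.78 in^2
Rod-side annular area A_ann = π/4 × (7.80² − 5.44²) = 24.54 in^2
Piston speed v = Q_in/A_cap; rod-end outflow Q_out = v × A_ann = Q_in × A_ann/A_cap.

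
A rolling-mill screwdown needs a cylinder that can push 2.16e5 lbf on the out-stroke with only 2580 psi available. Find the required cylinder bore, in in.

D ≈ 10.3 in

Extension force acts on the full piston face: F = P × (π/4)D².
D = √(4F / (πP)) = √(4 × 2.16e5 lbf / (π × 2580 psi))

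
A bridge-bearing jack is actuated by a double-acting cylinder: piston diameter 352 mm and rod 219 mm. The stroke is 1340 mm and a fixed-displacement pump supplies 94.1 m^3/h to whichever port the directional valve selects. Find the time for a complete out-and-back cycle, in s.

Cap-side area A_cap = π/4 × (352 mm)² = 97310 mm^2
Rod-side annular area A_ann = π/4 × (352² − 219²) = 59650 mm^2
t_ext = A_cap·L/Q = 4.989 s
t_ret = A_ann·L/Q = 3.058 s
t_cycle = t_ext + t_ret

t ≈ 8.05 s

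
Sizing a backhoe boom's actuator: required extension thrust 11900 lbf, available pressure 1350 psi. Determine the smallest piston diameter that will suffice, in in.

Extension force acts on the full piston face: F = P × (π/4)D².
D = √(4F / (πP)) = √(4 × 11900 lbf / (π × 1350 psi))

D ≈ 3.35 in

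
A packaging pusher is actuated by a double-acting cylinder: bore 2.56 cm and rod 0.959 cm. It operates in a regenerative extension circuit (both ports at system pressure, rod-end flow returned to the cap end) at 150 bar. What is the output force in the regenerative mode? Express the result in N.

With equal pressure on both faces, forces on the annular region cancel; the net push is pressure × rod cross-section.
Rod cross-section A_rod = π/4 × (0.959 cm)² = 0.7223 cm^2
F = P × A_rod

F ≈ 1080 N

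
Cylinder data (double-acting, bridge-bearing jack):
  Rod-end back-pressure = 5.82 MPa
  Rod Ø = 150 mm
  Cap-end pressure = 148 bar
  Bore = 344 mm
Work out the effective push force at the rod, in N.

Cap-side area A_cap = π/4 × (344 mm)² = 92940 mm^2
Rod-side annular area A_ann = π/4 × (344² − 150²) = 75270 mm^2
Net thrust = P_cap·A_cap − P_rod·A_ann = 1.376e6 N − 4.381e5 N

F ≈ 9.37e5 N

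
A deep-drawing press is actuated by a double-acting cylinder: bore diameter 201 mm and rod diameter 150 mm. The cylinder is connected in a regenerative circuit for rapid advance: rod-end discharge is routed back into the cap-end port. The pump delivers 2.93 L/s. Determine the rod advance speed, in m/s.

In regeneration the rod-end outflow joins the pump flow into the cap end, so the net volume the pump must supply per unit advance equals the rod cross-section area.
Rod cross-section A_rod = π/4 × (150 mm)² = 17670 mm^2
v = Q_pump / A_rod

v ≈ 0.166 m/s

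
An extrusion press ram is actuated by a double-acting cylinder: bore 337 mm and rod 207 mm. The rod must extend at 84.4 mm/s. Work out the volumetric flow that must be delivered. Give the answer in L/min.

Q ≈ 452 L/min

Cap-side area A_cap = π/4 × (337 mm)² = 89200 mm^2
Q = A × v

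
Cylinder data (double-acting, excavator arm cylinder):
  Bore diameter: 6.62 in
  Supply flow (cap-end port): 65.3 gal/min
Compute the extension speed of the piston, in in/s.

Cap-side area A_cap = π/4 × (6.62 in)² = 34.42 in^2
v = Q / A

v ≈ 7.30 in/s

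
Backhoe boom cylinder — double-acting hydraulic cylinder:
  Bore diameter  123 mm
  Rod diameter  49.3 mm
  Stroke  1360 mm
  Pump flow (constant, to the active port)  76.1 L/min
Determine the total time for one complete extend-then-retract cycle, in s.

t ≈ 23.4 s

Cap-side area A_cap = π/4 × (123 mm)² = 11880 mm^2
Rod-side annular area A_ann = π/4 × (123² − 49.3²) = 9973 mm^2
t_ext = A_cap·L/Q = 12.74 s
t_ret = A_ann·L/Q = 10.69 s
t_cycle = t_ext + t_ret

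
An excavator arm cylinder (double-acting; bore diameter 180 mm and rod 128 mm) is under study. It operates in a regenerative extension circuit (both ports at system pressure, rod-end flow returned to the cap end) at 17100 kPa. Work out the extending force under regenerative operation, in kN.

With equal pressure on both faces, forces on the annular region cancel; the net push is pressure × rod cross-section.
Rod cross-section A_rod = π/4 × (128 mm)² = 12870 mm^2
F = P × A_rod

F ≈ 220 kN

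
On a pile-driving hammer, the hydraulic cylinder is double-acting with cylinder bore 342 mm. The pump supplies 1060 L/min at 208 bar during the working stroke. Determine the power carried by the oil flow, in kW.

Hydraulic power = P × Q

W ≈ 367 kW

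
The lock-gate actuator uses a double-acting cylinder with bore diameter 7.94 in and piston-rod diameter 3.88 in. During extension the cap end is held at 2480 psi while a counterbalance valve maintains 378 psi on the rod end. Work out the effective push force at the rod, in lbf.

F ≈ 1.09e5 lbf

Cap-side area A_cap = π/4 × (7.94 in)² = 49.51 in^2
Rod-side annular area A_ann = π/4 × (7.94² − 3.88²) = 37.69 in^2
Net thrust = P_cap·A_cap − P_rod·A_ann = 1.228e5 lbf − 14250 lbf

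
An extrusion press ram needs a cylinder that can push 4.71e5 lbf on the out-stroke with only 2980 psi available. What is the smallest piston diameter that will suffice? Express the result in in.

D ≈ 14.2 in

Extension force acts on the full piston face: F = P × (π/4)D².
D = √(4F / (πP)) = √(4 × 4.71e5 lbf / (π × 2980 psi))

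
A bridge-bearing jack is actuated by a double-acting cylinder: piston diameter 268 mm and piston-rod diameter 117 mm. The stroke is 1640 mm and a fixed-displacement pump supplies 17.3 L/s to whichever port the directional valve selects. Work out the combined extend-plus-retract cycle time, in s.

t ≈ 9.68 s

Cap-side area A_cap = π/4 × (268 mm)² = 56410 mm^2
Rod-side annular area A_ann = π/4 × (268² − 117²) = 45660 mm^2
t_ext = A_cap·L/Q = 5.348 s
t_ret = A_ann·L/Q = 4.328 s
t_cycle = t_ext + t_ret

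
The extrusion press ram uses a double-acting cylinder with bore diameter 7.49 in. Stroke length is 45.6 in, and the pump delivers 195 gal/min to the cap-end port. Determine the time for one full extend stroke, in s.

t ≈ 2.68 s

Cap-side area A_cap = π/4 × (7.49 in)² = 44.06 in^2
Swept volume V = A × L; t = V / Q = A·L / Q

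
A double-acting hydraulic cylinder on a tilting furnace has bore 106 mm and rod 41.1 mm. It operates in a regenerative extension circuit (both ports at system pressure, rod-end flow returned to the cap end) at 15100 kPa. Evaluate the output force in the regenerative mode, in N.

F ≈ 20000 N

With equal pressure on both faces, forces on the annular region cancel; the net push is pressure × rod cross-section.
Rod cross-section A_rod = π/4 × (41.1 mm)² = 1327 mm^2
F = P × A_rod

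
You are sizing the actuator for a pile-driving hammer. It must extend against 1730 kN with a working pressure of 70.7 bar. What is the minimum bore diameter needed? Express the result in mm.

Extension force acts on the full piston face: F = P × (π/4)D².
D = √(4F / (πP)) = √(4 × 1730 kN / (π × 70.7 bar))

D ≈ 558 mm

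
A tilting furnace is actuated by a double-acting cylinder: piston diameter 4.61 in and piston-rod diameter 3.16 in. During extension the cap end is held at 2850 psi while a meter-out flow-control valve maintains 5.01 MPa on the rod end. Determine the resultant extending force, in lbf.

Cap-side area A_cap = π/4 × (4.61 in)² = 16.69 in^2
Rod-side annular area A_ann = π/4 × (4.61² − 3.16²) = 8.849 in^2
Net thrust = P_cap·A_cap − P_rod·A_ann = 47570 lbf − 6430 lbf

F ≈ 41100 lbf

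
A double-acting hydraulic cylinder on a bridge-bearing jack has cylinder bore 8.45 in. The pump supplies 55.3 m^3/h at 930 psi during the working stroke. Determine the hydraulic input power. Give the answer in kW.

Hydraulic power = P × Q

W ≈ 98.5 kW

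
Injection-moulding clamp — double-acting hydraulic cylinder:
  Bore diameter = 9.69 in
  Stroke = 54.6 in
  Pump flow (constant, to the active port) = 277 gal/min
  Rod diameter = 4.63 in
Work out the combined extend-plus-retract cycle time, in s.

Cap-side area A_cap = π/4 × (9.69 in)² = 73.75 in^2
Rod-side annular area A_ann = π/4 × (9.69² − 4.63²) = 56.91 in^2
t_ext = A_cap·L/Q = 3.776 s
t_ret = A_ann·L/Q = 2.914 s
t_cycle = t_ext + t_ret

t ≈ 6.69 s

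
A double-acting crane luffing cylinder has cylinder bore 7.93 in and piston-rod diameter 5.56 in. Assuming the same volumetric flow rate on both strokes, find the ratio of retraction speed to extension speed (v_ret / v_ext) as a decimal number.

v_ret/v_ext ≈ 1.97

Cap-side area A_cap = π/4 × (7.93 in)² = 49.39 in^2
Rod-side annular area A_ann = π/4 × (7.93² − 5.56²) = 25.11 in^2
For equal Q, v ∝ 1/A, so v_ret/v_ext = A_cap/A_ann.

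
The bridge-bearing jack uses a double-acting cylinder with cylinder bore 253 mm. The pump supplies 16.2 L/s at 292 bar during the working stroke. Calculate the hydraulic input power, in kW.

Hydraulic power = P × Q

W ≈ 473 kW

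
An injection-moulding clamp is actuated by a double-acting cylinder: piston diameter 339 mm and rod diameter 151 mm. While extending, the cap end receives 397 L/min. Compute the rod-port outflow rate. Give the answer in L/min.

Cap-side area A_cap = π/4 × (339 mm)² = 90260 mm^2
Rod-side annular area A_ann = π/4 × (339² − 151²) = 72350 mm^2
Piston speed v = Q_in/A_cap; rod-end outflow Q_out = v × A_ann = Q_in × A_ann/A_cap.

Q_out ≈ 318 L/min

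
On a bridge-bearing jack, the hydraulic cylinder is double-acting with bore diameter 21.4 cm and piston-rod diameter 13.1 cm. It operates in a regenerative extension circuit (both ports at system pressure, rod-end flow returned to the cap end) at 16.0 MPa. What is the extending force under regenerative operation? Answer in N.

F ≈ 2.16e5 N

With equal pressure on both faces, forces on the annular region cancel; the net push is pressure × rod cross-section.
Rod cross-section A_rod = π/4 × (13.1 cm)² = 134.8 cm^2
F = P × A_rod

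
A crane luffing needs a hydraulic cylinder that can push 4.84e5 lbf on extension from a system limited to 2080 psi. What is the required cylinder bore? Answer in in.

D ≈ 17.2 in

Extension force acts on the full piston face: F = P × (π/4)D².
D = √(4F / (πP)) = √(4 × 4.84e5 lbf / (π × 2080 psi))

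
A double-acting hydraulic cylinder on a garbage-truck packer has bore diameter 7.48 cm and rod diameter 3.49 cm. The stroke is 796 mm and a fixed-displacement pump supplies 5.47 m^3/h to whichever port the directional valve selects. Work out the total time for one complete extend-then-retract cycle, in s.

Cap-side area A_cap = π/4 × (7.48 cm)² = 43.94 cm^2
Rod-side annular area A_ann = π/4 × (7.48² − 3.49²) = 34.38 cm^2
t_ext = A_cap·L/Q = 2.302 s
t_ret = A_ann·L/Q = 1.801 s
t_cycle = t_ext + t_ret

t ≈ 4.10 s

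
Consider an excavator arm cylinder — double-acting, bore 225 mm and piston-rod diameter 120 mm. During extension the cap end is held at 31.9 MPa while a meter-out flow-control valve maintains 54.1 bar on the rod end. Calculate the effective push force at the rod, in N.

F ≈ 1.11e6 N

Cap-side area A_cap = π/4 × (225 mm)² = 39760 mm^2
Rod-side annular area A_ann = π/4 × (225² − 120²) = 28450 mm^2
Net thrust = P_cap·A_cap − P_rod·A_ann = 1.268e6 N − 1.539e5 N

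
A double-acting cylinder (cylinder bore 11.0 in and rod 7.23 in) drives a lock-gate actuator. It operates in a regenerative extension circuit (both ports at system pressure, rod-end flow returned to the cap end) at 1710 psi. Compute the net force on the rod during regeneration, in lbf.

With equal pressure on both faces, forces on the annular region cancel; the net push is pressure × rod cross-section.
Rod cross-section A_rod = π/4 × (7.23 in)² = 41.06 in^2
F = P × A_rod

F ≈ 70200 lbf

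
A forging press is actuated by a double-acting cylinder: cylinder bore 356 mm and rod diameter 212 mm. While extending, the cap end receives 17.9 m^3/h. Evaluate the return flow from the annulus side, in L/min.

Cap-side area A_cap = π/4 × (356 mm)² = 99540 mm^2
Rod-side annular area A_ann = π/4 × (356² − 212²) = 64240 mm^2
Piston speed v = Q_in/A_cap; rod-end outflow Q_out = v × A_ann = Q_in × A_ann/A_cap.

Q_out ≈ 193 L/min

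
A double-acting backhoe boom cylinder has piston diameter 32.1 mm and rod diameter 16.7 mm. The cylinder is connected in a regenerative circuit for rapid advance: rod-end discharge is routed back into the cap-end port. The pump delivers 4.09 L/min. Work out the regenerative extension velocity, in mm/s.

In regeneration the rod-end outflow joins the pump flow into the cap end, so the net volume the pump must supply per unit advance equals the rod cross-section area.
Rod cross-section A_rod = π/4 × (16.7 mm)² = 219.0 mm^2
v = Q_pump / A_rod

v ≈ 311 mm/s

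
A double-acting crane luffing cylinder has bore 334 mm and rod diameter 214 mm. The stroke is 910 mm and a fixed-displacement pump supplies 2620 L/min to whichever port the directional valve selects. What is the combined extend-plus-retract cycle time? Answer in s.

Cap-side area A_cap = π/4 × (334 mm)² = 87620 mm^2
Rod-side annular area A_ann = π/4 × (334² − 214²) = 51650 mm^2
t_ext = A_cap·L/Q = 1.826 s
t_ret = A_ann·L/Q = 1.076 s
t_cycle = t_ext + t_ret

t ≈ 2.90 s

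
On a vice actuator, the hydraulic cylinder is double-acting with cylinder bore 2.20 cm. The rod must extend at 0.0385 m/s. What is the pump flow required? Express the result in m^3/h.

Cap-side area A_cap = π/4 × (2.20 cm)² = 3.801 cm^2
Q = A × v

Q ≈ 0.0527 m^3/h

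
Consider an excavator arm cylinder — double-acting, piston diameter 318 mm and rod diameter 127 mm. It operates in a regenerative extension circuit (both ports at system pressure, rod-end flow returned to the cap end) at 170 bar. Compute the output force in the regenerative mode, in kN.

F ≈ 215 kN

With equal pressure on both faces, forces on the annular region cancel; the net push is pressure × rod cross-section.
Rod cross-section A_rod = π/4 × (127 mm)² = 12670 mm^2
F = P × A_rod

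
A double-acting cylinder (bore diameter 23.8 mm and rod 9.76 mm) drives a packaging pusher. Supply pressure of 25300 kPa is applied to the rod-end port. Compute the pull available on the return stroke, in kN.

F ≈ 9.36 kN

Rod-side annular area A_ann = π/4 × (23.8² − 9.76²) = 370.1 mm^2
On retraction the pressure acts on the annular area (bore minus rod).
F = P × A_ann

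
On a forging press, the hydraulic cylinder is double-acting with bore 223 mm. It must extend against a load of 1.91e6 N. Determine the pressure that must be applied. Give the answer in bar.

Cap-side area A_cap = π/4 × (223 mm)² = 39060 mm^2
P = F / A = 1.91e6 N / A

P ≈ 489 bar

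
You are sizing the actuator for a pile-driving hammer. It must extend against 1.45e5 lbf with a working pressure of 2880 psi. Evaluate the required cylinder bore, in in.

D ≈ 8.01 in

Extension force acts on the full piston face: F = P × (π/4)D².
D = √(4F / (πP)) = √(4 × 1.45e5 lbf / (π × 2880 psi))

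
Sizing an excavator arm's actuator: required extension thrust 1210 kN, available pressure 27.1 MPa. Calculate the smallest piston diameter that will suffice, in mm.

Extension force acts on the full piston face: F = P × (π/4)D².
D = √(4F / (πP)) = √(4 × 1210 kN / (π × 27.1 MPa))

D ≈ 238 mm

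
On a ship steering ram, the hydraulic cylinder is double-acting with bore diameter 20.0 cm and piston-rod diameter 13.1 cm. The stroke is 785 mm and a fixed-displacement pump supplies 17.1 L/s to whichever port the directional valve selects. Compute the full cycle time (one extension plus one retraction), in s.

t ≈ 2.27 s

Cap-side area A_cap = π/4 × (20.0 cm)² = 314.2 cm^2
Rod-side annular area A_ann = π/4 × (20.0² − 13.1²) = 179.4 cm^2
t_ext = A_cap·L/Q = 1.442 s
t_ret = A_ann·L/Q = 0.8235 s
t_cycle = t_ext + t_ret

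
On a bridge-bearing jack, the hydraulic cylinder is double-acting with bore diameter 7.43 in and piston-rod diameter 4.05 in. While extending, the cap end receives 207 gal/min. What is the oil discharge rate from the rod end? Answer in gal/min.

Q_out ≈ 145 gal/min

Cap-side area A_cap = π/4 × (7.43 in)² = 43.36 in^2
Rod-side annular area A_ann = π/4 × (7.43² − 4.05²) = 30.48 in^2
Piston speed v = Q_in/A_cap; rod-end outflow Q_out = v × A_ann = Q_in × A_ann/A_cap.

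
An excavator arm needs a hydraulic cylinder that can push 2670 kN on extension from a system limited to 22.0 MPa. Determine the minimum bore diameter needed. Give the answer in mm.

Extension force acts on the full piston face: F = P × (π/4)D².
D = √(4F / (πP)) = √(4 × 2670 kN / (π × 22.0 MPa))

D ≈ 393 mm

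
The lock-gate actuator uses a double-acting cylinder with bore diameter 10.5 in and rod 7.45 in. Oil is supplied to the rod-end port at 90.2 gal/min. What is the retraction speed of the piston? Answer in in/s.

Rod-side annular area A_ann = π/4 × (10.5² − 7.45²) = 43.00 in^2
Flow into the rod-end port fills the annular volume.
v = Q / A

v ≈ 8.08 in/s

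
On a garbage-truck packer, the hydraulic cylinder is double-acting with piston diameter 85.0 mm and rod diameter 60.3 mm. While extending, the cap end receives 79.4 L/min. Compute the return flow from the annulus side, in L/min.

Cap-side area A_cap = π/4 × (85.0 mm)² = 5675 mm^2
Rod-side annular area A_ann = π/4 × (85.0² − 60.3²) = 2819 mm^2
Piston speed v = Q_in/A_cap; rod-end outflow Q_out = v × A_ann = Q_in × A_ann/A_cap.

Q_out ≈ 39.4 L/min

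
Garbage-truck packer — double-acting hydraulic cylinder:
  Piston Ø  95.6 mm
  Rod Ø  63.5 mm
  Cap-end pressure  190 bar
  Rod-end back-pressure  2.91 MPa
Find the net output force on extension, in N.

Cap-side area A_cap = π/4 × (95.6 mm)² = 7178 mm^2
Rod-side annular area A_ann = π/4 × (95.6² − 63.5²) = 4011 mm^2
Net thrust = P_cap·A_cap − P_rod·A_ann = 1.364e5 N − 11670 N

F ≈ 1.25e5 N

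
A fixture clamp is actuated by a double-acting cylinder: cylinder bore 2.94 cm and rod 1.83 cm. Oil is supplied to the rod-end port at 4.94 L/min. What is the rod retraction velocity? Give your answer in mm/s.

v ≈ 198 mm/s

Rod-side annular area A_ann = π/4 × (2.94² − 1.83²) = 4.158 cm^2
Flow into the rod-end port fills the annular volume.
v = Q / A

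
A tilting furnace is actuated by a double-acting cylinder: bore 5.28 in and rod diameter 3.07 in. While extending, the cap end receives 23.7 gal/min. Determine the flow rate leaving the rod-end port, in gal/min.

Q_out ≈ 15.7 gal/min

Cap-side area A_cap = π/4 × (5.28 in)² = 21.90 in^2
Rod-side annular area A_ann = π/4 × (5.28² − 3.07²) = 14.49 in^2
Piston speed v = Q_in/A_cap; rod-end outflow Q_out = v × A_ann = Q_in × A_ann/A_cap.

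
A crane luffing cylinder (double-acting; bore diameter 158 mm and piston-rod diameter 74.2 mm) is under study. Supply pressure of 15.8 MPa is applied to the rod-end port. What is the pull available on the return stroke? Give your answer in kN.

F ≈ 241 kN

Rod-side annular area A_ann = π/4 × (158² − 74.2²) = 15280 mm^2
On retraction the pressure acts on the annular area (bore minus rod).
F = P × A_ann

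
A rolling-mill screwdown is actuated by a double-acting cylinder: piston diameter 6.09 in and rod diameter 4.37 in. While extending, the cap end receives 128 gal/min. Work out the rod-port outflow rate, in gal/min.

Cap-side area A_cap = π/4 × (6.09 in)² = 29.13 in^2
Rod-side annular area A_ann = π/4 × (6.09² − 4.37²) = 14.13 in^2
Piston speed v = Q_in/A_cap; rod-end outflow Q_out = v × A_ann = Q_in × A_ann/A_cap.

Q_out ≈ 62.1 gal/min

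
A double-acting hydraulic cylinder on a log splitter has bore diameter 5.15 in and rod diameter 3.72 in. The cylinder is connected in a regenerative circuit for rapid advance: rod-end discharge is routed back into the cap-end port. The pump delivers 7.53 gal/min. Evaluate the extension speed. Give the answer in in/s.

In regeneration the rod-end outflow joins the pump flow into the cap end, so the net volume the pump must supply per unit advance equals the rod cross-section area.
Rod cross-section A_rod = π/4 × (3.72 in)² = 10.87 in^2
v = Q_pump / A_rod

v ≈ 2.67 in/s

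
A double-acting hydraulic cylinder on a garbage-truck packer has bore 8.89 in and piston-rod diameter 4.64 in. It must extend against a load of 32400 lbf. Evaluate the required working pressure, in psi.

Cap-side area A_cap = π/4 × (8.89 in)² = 62.07 in^2
P = F / A = 32400 lbf / A

P ≈ 522 psi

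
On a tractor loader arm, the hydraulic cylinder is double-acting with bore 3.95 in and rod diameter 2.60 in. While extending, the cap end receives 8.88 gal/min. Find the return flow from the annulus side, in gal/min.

Q_out ≈ 5.03 gal/min

Cap-side area A_cap = π/4 × (3.95 in)² = 12.25 in^2
Rod-side annular area A_ann = π/4 × (3.95² − 2.60²) = 6.945 in^2
Piston speed v = Q_in/A_cap; rod-end outflow Q_out = v × A_ann = Q_in × A_ann/A_cap.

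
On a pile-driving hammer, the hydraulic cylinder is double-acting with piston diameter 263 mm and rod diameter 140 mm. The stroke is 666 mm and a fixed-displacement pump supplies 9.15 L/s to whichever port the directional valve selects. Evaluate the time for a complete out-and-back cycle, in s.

Cap-side area A_cap = π/4 × (263 mm)² = 54330 mm^2
Rod-side annular area A_ann = π/4 × (263² − 140²) = 38930 mm^2
t_ext = A_cap·L/Q = 3.954 s
t_ret = A_ann·L/Q = 2.834 s
t_cycle = t_ext + t_ret

t ≈ 6.79 s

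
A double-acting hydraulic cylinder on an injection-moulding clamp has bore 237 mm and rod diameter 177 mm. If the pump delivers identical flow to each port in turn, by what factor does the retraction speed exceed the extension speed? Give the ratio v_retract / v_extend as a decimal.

v_ret/v_ext ≈ 2.26

Cap-side area A_cap = π/4 × (237 mm)² = 44120 mm^2
Rod-side annular area A_ann = π/4 × (237² − 177²) = 19510 mm^2
For equal Q, v ∝ 1/A, so v_ret/v_ext = A_cap/A_ann.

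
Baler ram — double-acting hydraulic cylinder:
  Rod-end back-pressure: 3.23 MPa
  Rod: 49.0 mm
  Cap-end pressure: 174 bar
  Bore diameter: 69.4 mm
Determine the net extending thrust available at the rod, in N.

Cap-side area A_cap = π/4 × (69.4 mm)² = 3783 mm^2
Rod-side annular area A_ann = π/4 × (69.4² − 49.0²) = 1897 mm^2
Net thrust = P_cap·A_cap − P_rod·A_ann = 65820 N − 6127 N

F ≈ 59700 N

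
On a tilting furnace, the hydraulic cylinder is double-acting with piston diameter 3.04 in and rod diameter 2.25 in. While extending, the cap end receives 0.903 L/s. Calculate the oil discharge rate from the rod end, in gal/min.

Cap-side area A_cap = π/4 × (3.04 in)² = 7.258 in^2
Rod-side annular area A_ann = π/4 × (3.04² − 2.25²) = 3.282 in^2
Piston speed v = Q_in/A_cap; rod-end outflow Q_out = v × A_ann = Q_in × A_ann/A_cap.

Q_out ≈ 6.47 gal/min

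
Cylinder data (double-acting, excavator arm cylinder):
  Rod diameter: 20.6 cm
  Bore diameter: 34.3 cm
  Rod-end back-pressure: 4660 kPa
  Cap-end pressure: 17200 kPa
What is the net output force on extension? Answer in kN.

Cap-side area A_cap = π/4 × (34.3 cm)² = 924.0 cm^2
Rod-side annular area A_ann = π/4 × (34.3² − 20.6²) = 590.7 cm^2
Net thrust = P_cap·A_cap − P_rod·A_ann = 1589 kN − 275.3 kN

F ≈ 1310 kN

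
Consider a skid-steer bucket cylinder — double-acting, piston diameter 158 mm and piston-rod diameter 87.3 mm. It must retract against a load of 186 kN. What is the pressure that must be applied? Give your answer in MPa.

P ≈ 13.7 MPa

Rod-side annular area A_ann = π/4 × (158² − 87.3²) = 13620 mm^2
Retraction: pressure acts on the annular area.
P = F / A = 186 kN / A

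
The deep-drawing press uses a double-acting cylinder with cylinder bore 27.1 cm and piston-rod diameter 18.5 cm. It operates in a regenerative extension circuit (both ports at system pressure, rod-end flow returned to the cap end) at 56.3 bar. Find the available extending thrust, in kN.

F ≈ 151 kN

With equal pressure on both faces, forces on the annular region cancel; the net push is pressure × rod cross-section.
Rod cross-section A_rod = π/4 × (18.5 cm)² = 268.8 cm^2
F = P × A_rod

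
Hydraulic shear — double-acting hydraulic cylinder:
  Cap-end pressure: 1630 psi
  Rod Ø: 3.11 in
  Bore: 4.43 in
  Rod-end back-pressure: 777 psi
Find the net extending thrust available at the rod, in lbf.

Cap-side area A_cap = π/4 × (4.43 in)² = 15.41 in^2
Rod-side annular area A_ann = π/4 × (4.43² − 3.11²) = 7.817 in^2
Net thrust = P_cap·A_cap − P_rod·A_ann = 25120 lbf − 6074 lbf

F ≈ 19100 lbf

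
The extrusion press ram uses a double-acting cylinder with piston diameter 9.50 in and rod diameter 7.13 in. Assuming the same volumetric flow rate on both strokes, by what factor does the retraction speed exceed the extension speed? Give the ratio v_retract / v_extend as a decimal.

Cap-side area A_cap = π/4 × (9.50 in)² = 70.88 in^2
Rod-side annular area A_ann = π/4 × (9.50² − 7.13²) = 30.95 in^2
For equal Q, v ∝ 1/A, so v_ret/v_ext = A_cap/A_ann.

v_ret/v_ext ≈ 2.29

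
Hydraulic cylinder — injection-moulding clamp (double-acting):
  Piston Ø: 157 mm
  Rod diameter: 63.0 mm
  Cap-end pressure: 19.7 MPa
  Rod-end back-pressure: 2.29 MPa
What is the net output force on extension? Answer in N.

Cap-side area A_cap = π/4 × (157 mm)² = 19360 mm^2
Rod-side annular area A_ann = π/4 × (157² − 63.0²) = 16240 mm^2
Net thrust = P_cap·A_cap − P_rod·A_ann = 3.814e5 N − 37190 N

F ≈ 3.44e5 N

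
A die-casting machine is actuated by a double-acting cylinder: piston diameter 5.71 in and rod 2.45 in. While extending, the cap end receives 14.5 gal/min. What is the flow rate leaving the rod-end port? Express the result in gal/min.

Cap-side area A_cap = π/4 × (5.71 in)² = 25.61 in^2
Rod-side annular area A_ann = π/4 × (5.71² − 2.45²) = 20.89 in^2
Piston speed v = Q_in/A_cap; rod-end outflow Q_out = v × A_ann = Q_in × A_ann/A_cap.

Q_out ≈ 11.8 gal/min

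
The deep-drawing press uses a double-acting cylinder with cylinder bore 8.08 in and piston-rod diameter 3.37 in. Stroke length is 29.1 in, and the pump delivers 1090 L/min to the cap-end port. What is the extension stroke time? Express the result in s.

t ≈ 1.35 s

Cap-side area A_cap = π/4 × (8.08 in)² = 51.28 in^2
Swept volume V = A × L; t = V / Q = A·L / Q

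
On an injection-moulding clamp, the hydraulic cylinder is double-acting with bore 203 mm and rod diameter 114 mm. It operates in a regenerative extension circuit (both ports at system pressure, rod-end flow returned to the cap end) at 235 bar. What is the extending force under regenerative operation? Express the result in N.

F ≈ 2.40e5 N

With equal pressure on both faces, forces on the annular region cancel; the net push is pressure × rod cross-section.
Rod cross-section A_rod = π/4 × (114 mm)² = 10210 mm^2
F = P × A_rod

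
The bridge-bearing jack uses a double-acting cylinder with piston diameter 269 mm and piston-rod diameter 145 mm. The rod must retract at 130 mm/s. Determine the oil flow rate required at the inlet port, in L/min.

Rod-side annular area A_ann = π/4 × (269² − 145²) = 40320 mm^2
Q = A × v

Q ≈ 314 L/min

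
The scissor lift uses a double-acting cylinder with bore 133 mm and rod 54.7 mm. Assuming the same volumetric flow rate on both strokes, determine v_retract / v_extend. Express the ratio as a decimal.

v_ret/v_ext ≈ 1.20

Cap-side area A_cap = π/4 × (133 mm)² = 13890 mm^2
Rod-side annular area A_ann = π/4 × (133² − 54.7²) = 11540 mm^2
For equal Q, v ∝ 1/A, so v_ret/v_ext = A_cap/A_ann.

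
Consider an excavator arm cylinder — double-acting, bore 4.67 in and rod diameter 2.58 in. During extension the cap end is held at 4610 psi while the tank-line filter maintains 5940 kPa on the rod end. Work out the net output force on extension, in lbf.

Cap-side area A_cap = π/4 × (4.67 in)² = 17.13 in^2
Rod-side annular area A_ann = π/4 × (4.67² − 2.58²) = 11.90 in^2
Net thrust = P_cap·A_cap − P_rod·A_ann = 78960 lbf − 10250 lbf

F ≈ 68700 lbf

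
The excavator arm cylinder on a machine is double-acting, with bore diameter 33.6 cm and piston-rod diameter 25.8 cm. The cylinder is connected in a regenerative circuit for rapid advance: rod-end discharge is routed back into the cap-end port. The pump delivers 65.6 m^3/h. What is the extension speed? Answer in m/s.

v ≈ 0.349 m/s

In regeneration the rod-end outflow joins the pump flow into the cap end, so the net volume the pump must supply per unit advance equals the rod cross-section area.
Rod cross-section A_rod = π/4 × (25.8 cm)² = 522.8 cm^2
v = Q_pump / A_rod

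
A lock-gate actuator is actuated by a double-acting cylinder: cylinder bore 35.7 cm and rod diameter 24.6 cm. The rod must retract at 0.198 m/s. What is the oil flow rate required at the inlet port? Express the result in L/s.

Rod-side annular area A_ann = π/4 × (35.7² − 24.6²) = 525.7 cm^2
Q = A × v

Q ≈ 10.4 L/s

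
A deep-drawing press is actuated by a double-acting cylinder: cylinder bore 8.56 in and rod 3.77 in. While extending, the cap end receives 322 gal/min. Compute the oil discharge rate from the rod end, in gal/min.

Q_out ≈ 260 gal/min

Cap-side area A_cap = π/4 × (8.56 in)² = 57.55 in^2
Rod-side annular area A_ann = π/4 × (8.56² − 3.77²) = 46.39 in^2
Piston speed v = Q_in/A_cap; rod-end outflow Q_out = v × A_ann = Q_in × A_ann/A_cap.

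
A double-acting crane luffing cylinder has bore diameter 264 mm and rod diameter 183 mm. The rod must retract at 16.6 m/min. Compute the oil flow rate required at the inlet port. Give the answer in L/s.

Rod-side annular area A_ann = π/4 × (264² − 183²) = 28440 mm^2
Q = A × v

Q ≈ 7.87 L/s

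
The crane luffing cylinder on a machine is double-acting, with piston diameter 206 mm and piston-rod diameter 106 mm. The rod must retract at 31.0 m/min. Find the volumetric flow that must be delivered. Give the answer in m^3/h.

Q ≈ 45.6 m^3/h

Rod-side annular area A_ann = π/4 × (206² − 106²) = 24500 mm^2
Q = A × v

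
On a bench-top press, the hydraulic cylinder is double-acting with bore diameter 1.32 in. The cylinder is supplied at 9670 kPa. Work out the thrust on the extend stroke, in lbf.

F ≈ 1920 lbf

Cap-side area A_cap = π/4 × (1.32 in)² = 1.368 in^2
F = P × A_cap = 9670 kPa × A_cap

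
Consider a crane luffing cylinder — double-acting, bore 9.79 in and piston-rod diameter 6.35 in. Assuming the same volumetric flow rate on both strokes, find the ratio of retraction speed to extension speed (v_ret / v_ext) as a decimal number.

v_ret/v_ext ≈ 1.73

Cap-side area A_cap = π/4 × (9.79 in)² = 75.28 in^2
Rod-side annular area A_ann = π/4 × (9.79² − 6.35²) = 43.61 in^2
For equal Q, v ∝ 1/A, so v_ret/v_ext = A_cap/A_ann.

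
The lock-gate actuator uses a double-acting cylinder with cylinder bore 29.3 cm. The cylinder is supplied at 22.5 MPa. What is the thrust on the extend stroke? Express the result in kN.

F ≈ 1520 kN

Cap-side area A_cap = π/4 × (29.3 cm)² = 674.3 cm^2
F = P × A_cap = 22.5 MPa × A_cap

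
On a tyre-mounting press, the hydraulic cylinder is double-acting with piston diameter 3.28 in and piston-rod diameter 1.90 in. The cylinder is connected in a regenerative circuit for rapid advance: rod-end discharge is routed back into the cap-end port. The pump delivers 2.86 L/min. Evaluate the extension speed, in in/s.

In regeneration the rod-end outflow joins the pump flow into the cap end, so the net volume the pump must supply per unit advance equals the rod cross-section area.
Rod cross-section A_rod = π/4 × (1.90 in)² = 2.835 in^2
v = Q_pump / A_rod

v ≈ 1.03 in/s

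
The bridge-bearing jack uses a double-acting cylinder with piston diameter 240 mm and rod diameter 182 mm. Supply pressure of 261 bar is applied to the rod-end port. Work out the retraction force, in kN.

Rod-side annular area A_ann = π/4 × (240² − 182²) = 19220 mm^2
On retraction the pressure acts on the annular area (bore minus rod).
F = P × A_ann

F ≈ 502 kN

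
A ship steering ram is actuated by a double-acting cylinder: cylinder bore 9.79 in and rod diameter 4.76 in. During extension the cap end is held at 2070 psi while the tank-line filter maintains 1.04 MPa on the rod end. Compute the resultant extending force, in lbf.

Cap-side area A_cap = π/4 × (9.79 in)² = 75.28 in^2
Rod-side annular area A_ann = π/4 × (9.79² − 4.76²) = 57.48 in^2
Net thrust = P_cap·A_cap − P_rod·A_ann = 1.558e5 lbf − 8670 lbf

F ≈ 1.47e5 lbf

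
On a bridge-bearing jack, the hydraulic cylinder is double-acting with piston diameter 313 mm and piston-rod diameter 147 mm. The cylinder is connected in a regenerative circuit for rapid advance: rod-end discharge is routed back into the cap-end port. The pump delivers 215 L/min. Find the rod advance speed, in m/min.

v ≈ 12.7 m/min

In regeneration the rod-end outflow joins the pump flow into the cap end, so the net volume the pump must supply per unit advance equals the rod cross-section area.
Rod cross-section A_rod = π/4 × (147 mm)² = 16970 mm^2
v = Q_pump / A_rod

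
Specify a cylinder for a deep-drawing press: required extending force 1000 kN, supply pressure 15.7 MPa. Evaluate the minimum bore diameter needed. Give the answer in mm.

D ≈ 285 mm

Extension force acts on the full piston face: F = P × (π/4)D².
D = √(4F / (πP)) = √(4 × 1000 kN / (π × 15.7 MPa))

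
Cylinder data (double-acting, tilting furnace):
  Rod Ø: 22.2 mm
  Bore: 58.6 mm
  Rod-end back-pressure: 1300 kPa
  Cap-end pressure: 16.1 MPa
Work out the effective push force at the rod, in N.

Cap-side area A_cap = π/4 × (58.6 mm)² = 2697 mm^2
Rod-side annular area A_ann = π/4 × (58.6² − 22.2²) = 2310 mm^2
Net thrust = P_cap·A_cap − P_rod·A_ann = 43420 N − 3003 N

F ≈ 40400 N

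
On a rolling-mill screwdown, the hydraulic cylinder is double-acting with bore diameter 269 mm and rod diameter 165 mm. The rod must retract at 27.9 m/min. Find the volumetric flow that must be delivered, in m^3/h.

Rod-side annular area A_ann = π/4 × (269² − 165²) = 35450 mm^2
Q = A × v

Q ≈ 59.3 m^3/h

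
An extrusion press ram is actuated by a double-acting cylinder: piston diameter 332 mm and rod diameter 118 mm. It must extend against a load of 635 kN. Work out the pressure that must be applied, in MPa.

P ≈ 7.34 MPa

Cap-side area A_cap = π/4 × (332 mm)² = 86570 mm^2
P = F / A = 635 kN / A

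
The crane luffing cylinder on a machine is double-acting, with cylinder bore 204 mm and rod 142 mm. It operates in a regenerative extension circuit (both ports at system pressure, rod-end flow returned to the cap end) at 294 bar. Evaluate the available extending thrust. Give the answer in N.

With equal pressure on both faces, forces on the annular region cancel; the net push is pressure × rod cross-section.
Rod cross-section A_rod = π/4 × (142 mm)² = 15840 mm^2
F = P × A_rod

F ≈ 4.66e5 N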